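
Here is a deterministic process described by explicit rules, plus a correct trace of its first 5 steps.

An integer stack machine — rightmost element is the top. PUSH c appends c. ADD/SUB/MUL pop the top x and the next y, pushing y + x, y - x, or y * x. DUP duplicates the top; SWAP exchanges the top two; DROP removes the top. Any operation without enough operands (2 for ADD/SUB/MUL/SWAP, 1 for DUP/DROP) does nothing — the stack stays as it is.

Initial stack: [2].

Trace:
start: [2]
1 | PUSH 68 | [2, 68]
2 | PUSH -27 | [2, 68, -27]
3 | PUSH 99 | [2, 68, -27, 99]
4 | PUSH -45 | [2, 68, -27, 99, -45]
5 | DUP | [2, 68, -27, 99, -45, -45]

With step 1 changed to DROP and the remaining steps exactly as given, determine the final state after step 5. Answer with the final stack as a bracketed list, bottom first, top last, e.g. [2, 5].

[-27, 99, -45, -45]

(re-executing from step 1 with the substitution; state before step 1: [2])
1 | DROP | []
2 | PUSH -27 | [-27]
3 | PUSH 99 | [-27, 99]
4 | PUSH -45 | [-27, 99, -45]
5 | DUP | [-27, 99, -45, -45]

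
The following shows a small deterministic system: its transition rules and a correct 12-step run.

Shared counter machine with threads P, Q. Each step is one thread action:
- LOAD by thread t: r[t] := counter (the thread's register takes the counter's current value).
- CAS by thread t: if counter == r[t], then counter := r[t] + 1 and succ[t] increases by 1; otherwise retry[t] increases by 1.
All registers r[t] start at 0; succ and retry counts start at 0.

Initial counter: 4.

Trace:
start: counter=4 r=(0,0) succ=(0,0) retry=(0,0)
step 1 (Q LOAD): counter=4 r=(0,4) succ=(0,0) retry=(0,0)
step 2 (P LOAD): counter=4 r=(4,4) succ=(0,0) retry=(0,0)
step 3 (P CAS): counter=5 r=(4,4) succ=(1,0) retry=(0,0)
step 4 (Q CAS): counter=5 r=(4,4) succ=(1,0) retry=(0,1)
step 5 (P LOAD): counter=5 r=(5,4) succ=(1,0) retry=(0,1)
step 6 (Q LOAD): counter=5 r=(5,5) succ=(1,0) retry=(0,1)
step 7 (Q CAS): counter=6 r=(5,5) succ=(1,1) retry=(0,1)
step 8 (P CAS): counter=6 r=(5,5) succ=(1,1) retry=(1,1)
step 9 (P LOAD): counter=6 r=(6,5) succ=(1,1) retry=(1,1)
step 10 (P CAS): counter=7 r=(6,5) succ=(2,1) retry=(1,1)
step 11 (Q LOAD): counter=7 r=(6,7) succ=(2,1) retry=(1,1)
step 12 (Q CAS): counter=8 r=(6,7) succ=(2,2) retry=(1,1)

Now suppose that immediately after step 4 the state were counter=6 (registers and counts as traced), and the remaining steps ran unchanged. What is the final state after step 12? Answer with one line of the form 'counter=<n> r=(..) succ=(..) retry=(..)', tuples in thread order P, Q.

state after step 4 := counter=6 r=(4,4) succ=(1,0) retry=(0,1)
step 5 (P LOAD): counter=6 r=(6,4) succ=(1,0) retry=(0,1)
step 6 (Q LOAD): counter=6 r=(6,6) succ=(1,0) retry=(0,1)
step 7 (Q CAS): counter=7 r=(6,6) succ=(1,1) retry=(0,1)
step 8 (P CAS): counter=7 r=(6,6) succ=(1,1) retry=(1,1)
step 9 (P LOAD): counter=7 r=(7,6) succ=(1,1) retry=(1,1)
step 10 (P CAS): counter=8 r=(7,6) succ=(2,1) retry=(1,1)
step 11 (Q LOAD): counter=8 r=(7,8) succ=(2,1) retry=(1,1)
step 12 (Q CAS): counter=9 r=(7,8) succ=(2,2) retry=(1,1)

counter=9 r=(7,8) succ=(2,2) retry=(1,1)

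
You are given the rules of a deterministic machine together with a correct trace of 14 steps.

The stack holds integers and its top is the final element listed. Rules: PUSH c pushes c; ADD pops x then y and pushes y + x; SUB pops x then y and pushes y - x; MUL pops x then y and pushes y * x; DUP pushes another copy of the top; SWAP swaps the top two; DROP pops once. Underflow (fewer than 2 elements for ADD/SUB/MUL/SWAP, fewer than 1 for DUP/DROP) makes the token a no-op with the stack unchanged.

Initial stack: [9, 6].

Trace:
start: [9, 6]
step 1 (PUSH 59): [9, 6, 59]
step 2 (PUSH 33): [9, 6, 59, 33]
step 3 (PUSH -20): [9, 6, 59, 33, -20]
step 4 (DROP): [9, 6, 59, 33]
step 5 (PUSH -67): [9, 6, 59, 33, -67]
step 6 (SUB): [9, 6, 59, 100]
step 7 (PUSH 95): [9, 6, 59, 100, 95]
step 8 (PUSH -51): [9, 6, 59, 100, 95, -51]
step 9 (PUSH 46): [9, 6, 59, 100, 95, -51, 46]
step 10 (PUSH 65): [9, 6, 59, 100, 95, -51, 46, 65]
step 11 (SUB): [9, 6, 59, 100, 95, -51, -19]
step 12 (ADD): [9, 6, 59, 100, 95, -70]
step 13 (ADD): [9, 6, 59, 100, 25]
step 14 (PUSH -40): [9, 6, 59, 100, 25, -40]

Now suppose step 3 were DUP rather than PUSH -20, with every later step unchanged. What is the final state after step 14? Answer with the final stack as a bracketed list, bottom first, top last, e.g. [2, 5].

[9, 6, 59, 100, 25, -40]

(re-executing from step 3 with the substitution; state before step 3: [9, 6, 59, 33])
step 3 (DUP): [9, 6, 59, 33, 33]
step 4 (DROP): [9, 6, 59, 33]
step 5 (PUSH -67): [9, 6, 59, 33, -67]
step 6 (SUB): [9, 6, 59, 100]
step 7 (PUSH 95): [9, 6, 59, 100, 95]
step 8 (PUSH -51): [9, 6, 59, 100, 95, -51]
step 9 (PUSH 46): [9, 6, 59, 100, 95, -51, 46]
step 10 (PUSH 65): [9, 6, 59, 100, 95, -51, 46, 65]
step 11 (SUB): [9, 6, 59, 100, 95, -51, -19]
step 12 (ADD): [9, 6, 59, 100, 95, -70]
step 13 (ADD): [9, 6, 59, 100, 25]
step 14 (PUSH -40): [9, 6, 59, 100, 25, -40]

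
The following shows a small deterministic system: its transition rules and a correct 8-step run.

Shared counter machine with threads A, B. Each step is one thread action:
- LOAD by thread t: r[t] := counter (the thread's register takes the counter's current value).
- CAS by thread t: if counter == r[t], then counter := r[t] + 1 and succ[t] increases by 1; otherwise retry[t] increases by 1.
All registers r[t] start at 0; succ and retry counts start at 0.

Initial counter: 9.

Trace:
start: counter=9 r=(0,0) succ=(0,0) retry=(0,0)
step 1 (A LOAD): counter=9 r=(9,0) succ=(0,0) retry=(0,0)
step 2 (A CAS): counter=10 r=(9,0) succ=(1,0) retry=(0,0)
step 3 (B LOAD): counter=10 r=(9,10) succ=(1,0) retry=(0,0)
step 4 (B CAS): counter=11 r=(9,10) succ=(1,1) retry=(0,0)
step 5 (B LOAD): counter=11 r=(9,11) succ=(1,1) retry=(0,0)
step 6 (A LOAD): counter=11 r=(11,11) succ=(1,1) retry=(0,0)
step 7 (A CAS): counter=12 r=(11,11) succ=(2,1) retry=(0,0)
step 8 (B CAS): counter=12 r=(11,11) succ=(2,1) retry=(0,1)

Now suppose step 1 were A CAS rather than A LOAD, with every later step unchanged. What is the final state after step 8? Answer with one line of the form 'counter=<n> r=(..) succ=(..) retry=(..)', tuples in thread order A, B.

counter=11 r=(10,10) succ=(1,1) retry=(2,1)

(re-executing from step 1 with the substitution; state before step 1: counter=9 r=(0,0) succ=(0,0) retry=(0,0))
step 1 (A CAS): counter=9 r=(0,0) succ=(0,0) retry=(1,0)
step 2 (A CAS): counter=9 r=(0,0) succ=(0,0) retry=(2,0)
step 3 (B LOAD): counter=9 r=(0,9) succ=(0,0) retry=(2,0)
step 4 (B CAS): counter=10 r=(0,9) succ=(0,1) retry=(2,0)
step 5 (B LOAD): counter=10 r=(0,10) succ=(0,1) retry=(2,0)
step 6 (A LOAD): counter=10 r=(10,10) succ=(0,1) retry=(2,0)
step 7 (A CAS): counter=11 r=(10,10) succ=(1,1) retry=(2,0)
step 8 (B CAS): counter=11 r=(10,10) succ=(1,1) retry=(2,1)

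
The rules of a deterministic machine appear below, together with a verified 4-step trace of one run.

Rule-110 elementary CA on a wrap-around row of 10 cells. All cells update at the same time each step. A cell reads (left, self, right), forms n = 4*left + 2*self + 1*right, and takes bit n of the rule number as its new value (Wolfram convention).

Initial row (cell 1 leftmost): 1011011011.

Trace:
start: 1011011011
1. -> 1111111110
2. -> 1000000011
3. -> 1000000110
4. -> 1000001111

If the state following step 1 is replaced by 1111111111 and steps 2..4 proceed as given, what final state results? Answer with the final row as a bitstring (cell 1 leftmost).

state after step 1 := 1111111111
2. -> 0000000000
3. -> 0000000000
4. -> 0000000000

0000000000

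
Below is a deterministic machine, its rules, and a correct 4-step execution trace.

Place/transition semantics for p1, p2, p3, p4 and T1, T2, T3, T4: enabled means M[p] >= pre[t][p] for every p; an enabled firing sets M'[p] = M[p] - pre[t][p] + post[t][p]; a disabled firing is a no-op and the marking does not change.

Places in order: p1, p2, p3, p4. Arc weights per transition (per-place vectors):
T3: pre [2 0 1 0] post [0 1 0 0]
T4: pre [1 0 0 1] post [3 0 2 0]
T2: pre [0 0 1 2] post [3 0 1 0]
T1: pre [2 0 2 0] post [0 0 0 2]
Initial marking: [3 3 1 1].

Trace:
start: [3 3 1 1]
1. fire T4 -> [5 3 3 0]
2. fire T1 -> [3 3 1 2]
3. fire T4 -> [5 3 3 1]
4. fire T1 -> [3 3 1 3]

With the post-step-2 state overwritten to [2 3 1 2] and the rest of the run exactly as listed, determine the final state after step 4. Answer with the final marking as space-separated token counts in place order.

2 3 1 3

state after step 2 := [2 3 1 2]
3. fire T4 -> [4 3 3 1]
4. fire T1 -> [2 3 1 3]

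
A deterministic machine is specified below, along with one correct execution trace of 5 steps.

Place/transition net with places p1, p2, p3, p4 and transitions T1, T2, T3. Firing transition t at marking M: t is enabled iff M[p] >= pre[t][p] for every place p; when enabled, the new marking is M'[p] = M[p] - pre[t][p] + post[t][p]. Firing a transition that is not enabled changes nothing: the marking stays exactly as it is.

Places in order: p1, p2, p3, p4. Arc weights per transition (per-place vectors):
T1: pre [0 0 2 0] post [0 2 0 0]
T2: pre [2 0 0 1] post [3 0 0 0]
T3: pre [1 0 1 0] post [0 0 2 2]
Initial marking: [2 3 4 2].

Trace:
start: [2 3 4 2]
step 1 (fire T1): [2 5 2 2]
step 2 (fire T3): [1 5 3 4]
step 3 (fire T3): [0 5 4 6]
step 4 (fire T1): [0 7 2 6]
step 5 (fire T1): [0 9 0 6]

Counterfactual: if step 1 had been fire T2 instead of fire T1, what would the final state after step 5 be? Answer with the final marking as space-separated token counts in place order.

1 7 2 5

(re-executing from step 1 with the substitution; state before step 1: [2 3 4 2])
step 1 (fire T2): [3 3 4 1]
step 2 (fire T3): [2 3 5 3]
step 3 (fire T3): [1 3 6 5]
step 4 (fire T1): [1 5 4 5]
step 5 (fire T1): [1 7 2 5]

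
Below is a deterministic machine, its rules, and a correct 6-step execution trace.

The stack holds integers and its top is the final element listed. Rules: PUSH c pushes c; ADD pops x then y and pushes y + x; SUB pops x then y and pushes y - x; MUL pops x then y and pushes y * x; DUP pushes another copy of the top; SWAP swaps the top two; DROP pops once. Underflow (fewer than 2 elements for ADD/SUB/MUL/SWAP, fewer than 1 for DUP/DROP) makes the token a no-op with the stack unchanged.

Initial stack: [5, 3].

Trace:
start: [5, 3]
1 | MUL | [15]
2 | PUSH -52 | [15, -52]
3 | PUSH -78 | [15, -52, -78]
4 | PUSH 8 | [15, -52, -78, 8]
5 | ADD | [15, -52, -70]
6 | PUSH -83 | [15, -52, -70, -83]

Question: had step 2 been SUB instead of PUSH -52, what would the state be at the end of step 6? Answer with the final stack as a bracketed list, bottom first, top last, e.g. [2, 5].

[15, -70, -83]

(re-executing from step 2 with the substitution; state before step 2: [15])
2 | SUB | [15]
3 | PUSH -78 | [15, -78]
4 | PUSH 8 | [15, -78, 8]
5 | ADD | [15, -70]
6 | PUSH -83 | [15, -70, -83]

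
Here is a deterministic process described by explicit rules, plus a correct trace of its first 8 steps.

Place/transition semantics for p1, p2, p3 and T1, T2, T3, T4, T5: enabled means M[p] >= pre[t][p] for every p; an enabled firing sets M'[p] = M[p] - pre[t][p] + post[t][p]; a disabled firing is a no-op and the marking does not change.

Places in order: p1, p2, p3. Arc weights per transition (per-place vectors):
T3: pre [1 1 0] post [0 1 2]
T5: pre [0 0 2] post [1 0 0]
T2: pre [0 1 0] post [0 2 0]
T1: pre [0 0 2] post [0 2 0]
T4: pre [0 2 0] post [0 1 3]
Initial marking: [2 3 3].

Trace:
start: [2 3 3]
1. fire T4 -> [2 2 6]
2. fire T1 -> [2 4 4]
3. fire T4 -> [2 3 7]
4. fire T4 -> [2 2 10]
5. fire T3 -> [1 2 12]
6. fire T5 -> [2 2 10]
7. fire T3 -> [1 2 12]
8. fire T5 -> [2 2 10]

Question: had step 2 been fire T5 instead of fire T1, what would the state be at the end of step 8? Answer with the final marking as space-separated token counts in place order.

3 1 7

(re-executing from step 2 with the substitution; state before step 2: [2 2 6])
2. fire T5 -> [3 2 4]
3. fire T4 -> [3 1 7]
4. fire T4 -> [3 1 7]
5. fire T3 -> [2 1 9]
6. fire T5 -> [3 1 7]
7. fire T3 -> [2 1 9]
8. fire T5 -> [3 1 7]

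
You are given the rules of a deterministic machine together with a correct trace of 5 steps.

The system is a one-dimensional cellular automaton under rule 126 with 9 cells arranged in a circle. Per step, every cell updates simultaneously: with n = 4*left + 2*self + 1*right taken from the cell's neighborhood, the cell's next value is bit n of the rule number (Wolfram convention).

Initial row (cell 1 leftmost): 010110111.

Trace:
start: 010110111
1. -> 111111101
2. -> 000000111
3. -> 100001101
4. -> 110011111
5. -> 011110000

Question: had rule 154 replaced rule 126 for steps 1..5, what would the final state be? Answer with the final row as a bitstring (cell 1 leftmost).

001100001

(re-executing steps 1..5 under rule 154; state before step 1: 010110111)
1. -> 000100110
2. -> 001011101
3. -> 110011000
4. -> 101110101
5. -> 001100001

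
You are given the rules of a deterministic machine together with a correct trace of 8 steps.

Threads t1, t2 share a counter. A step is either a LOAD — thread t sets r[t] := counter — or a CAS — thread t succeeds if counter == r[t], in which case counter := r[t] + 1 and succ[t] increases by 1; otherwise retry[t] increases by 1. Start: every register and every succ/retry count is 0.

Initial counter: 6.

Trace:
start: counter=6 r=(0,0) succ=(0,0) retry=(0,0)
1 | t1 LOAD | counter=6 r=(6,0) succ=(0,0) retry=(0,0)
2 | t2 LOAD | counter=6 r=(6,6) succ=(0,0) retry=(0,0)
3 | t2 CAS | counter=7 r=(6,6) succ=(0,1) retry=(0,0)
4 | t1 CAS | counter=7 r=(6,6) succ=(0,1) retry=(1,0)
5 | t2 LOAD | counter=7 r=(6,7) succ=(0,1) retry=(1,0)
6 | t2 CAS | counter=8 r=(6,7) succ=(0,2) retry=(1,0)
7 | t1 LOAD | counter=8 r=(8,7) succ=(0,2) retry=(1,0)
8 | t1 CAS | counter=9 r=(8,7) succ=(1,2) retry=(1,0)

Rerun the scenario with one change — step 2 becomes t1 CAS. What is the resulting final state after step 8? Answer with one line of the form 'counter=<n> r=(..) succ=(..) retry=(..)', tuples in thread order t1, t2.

counter=9 r=(8,7) succ=(2,1) retry=(1,1)

(re-executing from step 2 with the substitution; state before step 2: counter=6 r=(6,0) succ=(0,0) retry=(0,0))
2 | t1 CAS | counter=7 r=(6,0) succ=(1,0) retry=(0,0)
3 | t2 CAS | counter=7 r=(6,0) succ=(1,0) retry=(0,1)
4 | t1 CAS | counter=7 r=(6,0) succ=(1,0) retry=(1,1)
5 | t2 LOAD | counter=7 r=(6,7) succ=(1,0) retry=(1,1)
6 | t2 CAS | counter=8 r=(6,7) succ=(1,1) retry=(1,1)
7 | t1 LOAD | counter=8 r=(8,7) succ=(1,1) retry=(1,1)
8 | t1 CAS | counter=9 r=(8,7) succ=(2,1) retry=(1,1)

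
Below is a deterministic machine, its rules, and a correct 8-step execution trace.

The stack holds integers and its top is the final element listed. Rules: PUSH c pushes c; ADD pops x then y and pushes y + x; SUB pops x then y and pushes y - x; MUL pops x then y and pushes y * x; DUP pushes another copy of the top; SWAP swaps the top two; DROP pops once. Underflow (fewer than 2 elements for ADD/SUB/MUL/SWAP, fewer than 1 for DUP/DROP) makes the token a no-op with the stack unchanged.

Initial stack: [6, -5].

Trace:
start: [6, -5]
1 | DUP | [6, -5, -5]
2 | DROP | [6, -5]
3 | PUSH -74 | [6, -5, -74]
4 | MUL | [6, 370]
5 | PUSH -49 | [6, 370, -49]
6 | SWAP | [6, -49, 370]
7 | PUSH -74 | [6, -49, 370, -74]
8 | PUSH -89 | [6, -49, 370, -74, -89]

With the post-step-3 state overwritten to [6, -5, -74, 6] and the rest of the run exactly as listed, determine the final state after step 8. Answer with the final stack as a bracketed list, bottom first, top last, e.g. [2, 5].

state after step 3 := [6, -5, -74, 6]
4 | MUL | [6, -5, -444]
5 | PUSH -49 | [6, -5, -444, -49]
6 | SWAP | [6, -5, -49, -444]
7 | PUSH -74 | [6, -5, -49, -444, -74]
8 | PUSH -89 | [6, -5, -49, -444, -74, -89]

[6, -5, -49, -444, -74, -89]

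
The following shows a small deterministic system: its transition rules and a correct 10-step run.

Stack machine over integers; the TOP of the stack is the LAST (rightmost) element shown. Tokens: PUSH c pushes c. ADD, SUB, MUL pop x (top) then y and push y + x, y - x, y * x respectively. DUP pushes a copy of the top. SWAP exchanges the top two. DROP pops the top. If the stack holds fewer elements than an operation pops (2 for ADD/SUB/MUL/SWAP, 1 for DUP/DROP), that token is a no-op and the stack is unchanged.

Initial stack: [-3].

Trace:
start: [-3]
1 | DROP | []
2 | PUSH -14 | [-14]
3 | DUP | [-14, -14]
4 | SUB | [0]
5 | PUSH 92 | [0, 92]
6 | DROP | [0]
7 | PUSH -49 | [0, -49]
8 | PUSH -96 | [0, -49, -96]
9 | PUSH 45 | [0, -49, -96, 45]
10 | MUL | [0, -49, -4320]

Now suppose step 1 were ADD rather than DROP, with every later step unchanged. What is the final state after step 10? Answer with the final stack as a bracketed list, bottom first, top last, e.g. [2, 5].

[-3, 0, -49, -4320]

(re-executing from step 1 with the substitution; state before step 1: [-3])
1 | ADD | [-3]
2 | PUSH -14 | [-3, -14]
3 | DUP | [-3, -14, -14]
4 | SUB | [-3, 0]
5 | PUSH 92 | [-3, 0, 92]
6 | DROP | [-3, 0]
7 | PUSH -49 | [-3, 0, -49]
8 | PUSH -96 | [-3, 0, -49, -96]
9 | PUSH 45 | [-3, 0, -49, -96, 45]
10 | MUL | [-3, 0, -49, -4320]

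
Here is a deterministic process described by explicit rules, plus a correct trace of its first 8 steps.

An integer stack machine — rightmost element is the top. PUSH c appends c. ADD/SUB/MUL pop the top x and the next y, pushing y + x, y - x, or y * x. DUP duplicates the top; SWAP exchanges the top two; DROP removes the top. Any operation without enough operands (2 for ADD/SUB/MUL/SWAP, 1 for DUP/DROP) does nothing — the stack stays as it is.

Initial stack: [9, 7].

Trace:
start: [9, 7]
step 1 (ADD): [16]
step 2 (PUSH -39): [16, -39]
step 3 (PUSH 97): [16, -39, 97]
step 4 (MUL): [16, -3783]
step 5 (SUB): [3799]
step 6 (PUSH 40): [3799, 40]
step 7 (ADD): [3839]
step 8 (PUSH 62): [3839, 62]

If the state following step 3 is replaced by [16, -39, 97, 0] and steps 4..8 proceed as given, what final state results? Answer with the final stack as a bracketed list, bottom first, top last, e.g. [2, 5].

state after step 3 := [16, -39, 97, 0]
step 4 (MUL): [16, -39, 0]
step 5 (SUB): [16, -39]
step 6 (PUSH 40): [16, -39, 40]
step 7 (ADD): [16, 1]
step 8 (PUSH 62): [16, 1, 62]

[16, 1, 62]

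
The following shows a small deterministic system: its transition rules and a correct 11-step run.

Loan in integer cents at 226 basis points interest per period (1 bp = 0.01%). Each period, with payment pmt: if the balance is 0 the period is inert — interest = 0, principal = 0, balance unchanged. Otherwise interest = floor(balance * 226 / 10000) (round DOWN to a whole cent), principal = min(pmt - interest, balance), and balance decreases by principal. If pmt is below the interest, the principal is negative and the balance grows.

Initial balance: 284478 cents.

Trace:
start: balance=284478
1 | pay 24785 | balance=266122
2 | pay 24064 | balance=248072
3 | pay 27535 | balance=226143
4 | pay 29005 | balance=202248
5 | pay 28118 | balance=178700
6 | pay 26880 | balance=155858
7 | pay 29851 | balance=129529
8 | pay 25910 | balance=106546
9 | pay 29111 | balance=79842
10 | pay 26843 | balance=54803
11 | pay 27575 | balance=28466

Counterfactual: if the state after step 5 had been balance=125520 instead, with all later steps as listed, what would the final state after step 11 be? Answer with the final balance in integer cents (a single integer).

state after step 5 := balance=125520
6 | pay 26880 | balance=101476
7 | pay 29851 | balance=73918
8 | pay 25910 | balance=49678
9 | pay 29111 | balance=21689
10 | pay 26843 | balance=0
11 | pay 27575 | balance=0

0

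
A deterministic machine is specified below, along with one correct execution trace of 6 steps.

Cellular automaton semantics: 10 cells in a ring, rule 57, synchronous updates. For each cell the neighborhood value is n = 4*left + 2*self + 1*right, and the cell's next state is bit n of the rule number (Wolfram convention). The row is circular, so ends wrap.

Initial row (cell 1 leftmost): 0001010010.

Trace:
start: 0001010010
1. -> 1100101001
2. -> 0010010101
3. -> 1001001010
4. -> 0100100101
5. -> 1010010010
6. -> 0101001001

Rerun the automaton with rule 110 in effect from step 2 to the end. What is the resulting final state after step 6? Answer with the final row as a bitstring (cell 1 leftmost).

(re-executing steps 2..6 under rule 110; state before step 2: 1100101001)
2. -> 0101111011
3. -> 1111001111
4. -> 0001011000
5. -> 0011111000
6. -> 0110001000

0110001000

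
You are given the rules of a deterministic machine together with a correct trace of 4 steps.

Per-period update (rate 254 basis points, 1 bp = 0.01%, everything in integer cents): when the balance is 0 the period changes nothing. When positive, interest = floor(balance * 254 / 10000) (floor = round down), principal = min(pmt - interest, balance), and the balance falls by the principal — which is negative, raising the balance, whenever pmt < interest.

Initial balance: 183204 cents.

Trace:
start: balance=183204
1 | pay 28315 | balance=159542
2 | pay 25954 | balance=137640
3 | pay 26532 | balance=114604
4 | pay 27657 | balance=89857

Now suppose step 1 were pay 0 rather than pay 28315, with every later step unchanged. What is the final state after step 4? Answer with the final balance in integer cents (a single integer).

(re-executing from step 1 with the substitution; state before step 1: balance=183204)
1 | pay 0 | balance=187857
2 | pay 25954 | balance=166674
3 | pay 26532 | balance=144375
4 | pay 27657 | balance=120385

120385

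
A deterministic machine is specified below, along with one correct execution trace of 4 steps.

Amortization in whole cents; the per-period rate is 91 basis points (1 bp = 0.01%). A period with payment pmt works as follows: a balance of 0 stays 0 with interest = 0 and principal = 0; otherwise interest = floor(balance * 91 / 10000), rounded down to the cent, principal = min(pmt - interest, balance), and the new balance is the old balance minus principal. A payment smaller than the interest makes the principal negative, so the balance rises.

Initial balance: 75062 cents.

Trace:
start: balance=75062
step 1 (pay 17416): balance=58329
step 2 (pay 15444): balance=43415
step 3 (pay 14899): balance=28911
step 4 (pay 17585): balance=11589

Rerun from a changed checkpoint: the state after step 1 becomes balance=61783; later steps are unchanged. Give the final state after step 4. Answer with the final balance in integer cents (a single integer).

15138

state after step 1 := balance=61783
step 2 (pay 15444): balance=46901
step 3 (pay 14899): balance=32428
step 4 (pay 17585): balance=15138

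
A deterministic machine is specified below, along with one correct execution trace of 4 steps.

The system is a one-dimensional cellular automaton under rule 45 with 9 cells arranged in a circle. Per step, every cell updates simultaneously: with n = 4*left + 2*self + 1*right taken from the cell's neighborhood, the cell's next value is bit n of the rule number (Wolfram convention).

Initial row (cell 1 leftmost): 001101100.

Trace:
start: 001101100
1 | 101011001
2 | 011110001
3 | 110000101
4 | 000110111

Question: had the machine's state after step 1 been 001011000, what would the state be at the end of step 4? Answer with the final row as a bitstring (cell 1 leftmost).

state after step 1 := 001011000
2 | 101110011
3 | 011000010
4 | 010011010

010011010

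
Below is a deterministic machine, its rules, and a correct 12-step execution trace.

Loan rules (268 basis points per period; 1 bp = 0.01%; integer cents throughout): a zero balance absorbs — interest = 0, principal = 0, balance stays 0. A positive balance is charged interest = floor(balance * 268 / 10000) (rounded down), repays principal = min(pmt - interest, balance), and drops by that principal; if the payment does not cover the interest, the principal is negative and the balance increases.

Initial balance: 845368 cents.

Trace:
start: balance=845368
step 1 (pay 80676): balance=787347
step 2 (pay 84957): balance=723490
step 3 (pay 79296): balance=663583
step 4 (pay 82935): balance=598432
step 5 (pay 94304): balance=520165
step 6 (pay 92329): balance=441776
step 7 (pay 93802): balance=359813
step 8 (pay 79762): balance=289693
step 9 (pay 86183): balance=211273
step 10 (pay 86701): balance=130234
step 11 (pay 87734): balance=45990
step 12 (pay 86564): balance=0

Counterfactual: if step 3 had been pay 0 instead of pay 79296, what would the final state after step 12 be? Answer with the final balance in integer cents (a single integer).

(re-executing from step 3 with the substitution; state before step 3: balance=723490)
step 3 (pay 0): balance=742879
step 4 (pay 82935): balance=679853
step 5 (pay 94304): balance=603769
step 6 (pay 92329): balance=527621
step 7 (pay 93802): balance=447959
step 8 (pay 79762): balance=380202
step 9 (pay 86183): balance=304208
step 10 (pay 86701): balance=225659
step 11 (pay 87734): balance=143972
step 12 (pay 86564): balance=61266

61266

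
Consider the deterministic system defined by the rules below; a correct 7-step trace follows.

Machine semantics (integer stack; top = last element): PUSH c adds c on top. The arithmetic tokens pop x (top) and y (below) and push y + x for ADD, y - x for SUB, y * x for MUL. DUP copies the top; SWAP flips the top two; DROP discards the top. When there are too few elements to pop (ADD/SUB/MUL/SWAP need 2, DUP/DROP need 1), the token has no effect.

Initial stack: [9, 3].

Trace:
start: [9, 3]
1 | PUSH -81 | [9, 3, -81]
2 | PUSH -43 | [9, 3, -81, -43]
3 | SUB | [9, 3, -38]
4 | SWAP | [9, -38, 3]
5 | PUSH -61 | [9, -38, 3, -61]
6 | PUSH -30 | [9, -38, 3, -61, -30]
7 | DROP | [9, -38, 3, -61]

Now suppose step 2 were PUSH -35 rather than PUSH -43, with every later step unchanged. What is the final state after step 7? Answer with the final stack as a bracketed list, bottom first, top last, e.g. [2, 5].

[9, -46, 3, -61]

(re-executing from step 2 with the substitution; state before step 2: [9, 3, -81])
2 | PUSH -35 | [9, 3, -81, -35]
3 | SUB | [9, 3, -46]
4 | SWAP | [9, -46, 3]
5 | PUSH -61 | [9, -46, 3, -61]
6 | PUSH -30 | [9, -46, 3, -61, -30]
7 | DROP | [9, -46, 3, -61]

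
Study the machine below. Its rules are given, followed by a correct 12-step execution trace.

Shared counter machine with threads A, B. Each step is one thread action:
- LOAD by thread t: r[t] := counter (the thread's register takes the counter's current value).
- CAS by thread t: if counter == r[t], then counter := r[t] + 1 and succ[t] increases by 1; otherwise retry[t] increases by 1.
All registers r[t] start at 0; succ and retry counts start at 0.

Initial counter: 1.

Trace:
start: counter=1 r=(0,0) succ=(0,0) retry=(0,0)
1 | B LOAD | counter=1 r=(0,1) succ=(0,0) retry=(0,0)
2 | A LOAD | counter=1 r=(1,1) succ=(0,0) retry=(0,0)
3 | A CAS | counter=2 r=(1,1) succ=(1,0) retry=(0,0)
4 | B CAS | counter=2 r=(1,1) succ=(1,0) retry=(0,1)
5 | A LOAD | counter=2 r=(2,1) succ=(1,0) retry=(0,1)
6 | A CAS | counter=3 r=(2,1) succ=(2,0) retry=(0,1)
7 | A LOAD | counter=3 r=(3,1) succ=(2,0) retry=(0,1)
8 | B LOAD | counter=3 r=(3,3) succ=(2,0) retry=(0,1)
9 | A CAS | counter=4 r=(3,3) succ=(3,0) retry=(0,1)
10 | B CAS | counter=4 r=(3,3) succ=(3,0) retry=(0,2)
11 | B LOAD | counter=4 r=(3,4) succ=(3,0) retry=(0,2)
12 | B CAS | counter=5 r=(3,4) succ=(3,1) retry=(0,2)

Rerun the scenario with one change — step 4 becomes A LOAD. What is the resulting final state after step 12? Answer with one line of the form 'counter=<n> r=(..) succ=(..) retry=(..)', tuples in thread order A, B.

(re-executing from step 4 with the substitution; state before step 4: counter=2 r=(1,1) succ=(1,0) retry=(0,0))
4 | A LOAD | counter=2 r=(2,1) succ=(1,0) retry=(0,0)
5 | A LOAD | counter=2 r=(2,1) succ=(1,0) retry=(0,0)
6 | A CAS | counter=3 r=(2,1) succ=(2,0) retry=(0,0)
7 | A LOAD | counter=3 r=(3,1) succ=(2,0) retry=(0,0)
8 | B LOAD | counter=3 r=(3,3) succ=(2,0) retry=(0,0)
9 | A CAS | counter=4 r=(3,3) succ=(3,0) retry=(0,0)
10 | B CAS | counter=4 r=(3,3) succ=(3,0) retry=(0,1)
11 | B LOAD | counter=4 r=(3,4) succ=(3,0) retry=(0,1)
12 | B CAS | counter=5 r=(3,4) succ=(3,1) retry=(0,1)

counter=5 r=(3,4) succ=(3,1) retry=(0,1)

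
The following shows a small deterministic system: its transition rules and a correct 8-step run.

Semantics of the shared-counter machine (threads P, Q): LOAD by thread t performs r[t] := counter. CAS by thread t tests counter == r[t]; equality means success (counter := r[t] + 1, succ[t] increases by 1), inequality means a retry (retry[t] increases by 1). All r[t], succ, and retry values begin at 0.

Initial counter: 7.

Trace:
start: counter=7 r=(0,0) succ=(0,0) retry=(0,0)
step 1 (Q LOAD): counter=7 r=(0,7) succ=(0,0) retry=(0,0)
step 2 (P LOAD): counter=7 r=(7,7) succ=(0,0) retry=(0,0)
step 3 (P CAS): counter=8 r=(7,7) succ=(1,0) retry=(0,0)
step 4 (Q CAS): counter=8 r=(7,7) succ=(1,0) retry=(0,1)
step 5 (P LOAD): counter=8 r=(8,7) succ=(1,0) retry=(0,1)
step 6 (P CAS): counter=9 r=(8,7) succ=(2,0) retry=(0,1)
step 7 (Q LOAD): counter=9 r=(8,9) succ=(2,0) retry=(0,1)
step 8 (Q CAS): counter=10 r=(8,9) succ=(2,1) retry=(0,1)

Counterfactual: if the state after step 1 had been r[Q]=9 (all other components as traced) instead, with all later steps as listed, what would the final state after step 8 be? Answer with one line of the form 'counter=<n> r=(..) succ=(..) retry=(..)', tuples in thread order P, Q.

counter=10 r=(8,9) succ=(2,1) retry=(0,1)

state after step 1 := counter=7 r=(0,9) succ=(0,0) retry=(0,0)
step 2 (P LOAD): counter=7 r=(7,9) succ=(0,0) retry=(0,0)
step 3 (P CAS): counter=8 r=(7,9) succ=(1,0) retry=(0,0)
step 4 (Q CAS): counter=8 r=(7,9) succ=(1,0) retry=(0,1)
step 5 (P LOAD): counter=8 r=(8,9) succ=(1,0) retry=(0,1)
step 6 (P CAS): counter=9 r=(8,9) succ=(2,0) retry=(0,1)
step 7 (Q LOAD): counter=9 r=(8,9) succ=(2,0) retry=(0,1)
step 8 (Q CAS): counter=10 r=(8,9) succ=(2,1) retry=(0,1)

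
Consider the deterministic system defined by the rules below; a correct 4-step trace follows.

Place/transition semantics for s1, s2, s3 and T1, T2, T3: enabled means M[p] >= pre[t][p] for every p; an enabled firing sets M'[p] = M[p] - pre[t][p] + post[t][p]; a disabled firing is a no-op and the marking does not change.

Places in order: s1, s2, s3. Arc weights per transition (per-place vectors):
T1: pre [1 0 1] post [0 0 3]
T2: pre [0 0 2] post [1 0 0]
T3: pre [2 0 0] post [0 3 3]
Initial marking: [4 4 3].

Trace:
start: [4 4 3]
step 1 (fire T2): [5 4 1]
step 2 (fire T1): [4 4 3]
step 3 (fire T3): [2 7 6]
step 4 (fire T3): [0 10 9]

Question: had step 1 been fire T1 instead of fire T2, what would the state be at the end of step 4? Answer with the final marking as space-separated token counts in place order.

0 7 10

(re-executing from step 1 with the substitution; state before step 1: [4 4 3])
step 1 (fire T1): [3 4 5]
step 2 (fire T1): [2 4 7]
step 3 (fire T3): [0 7 10]
step 4 (fire T3): [0 7 10]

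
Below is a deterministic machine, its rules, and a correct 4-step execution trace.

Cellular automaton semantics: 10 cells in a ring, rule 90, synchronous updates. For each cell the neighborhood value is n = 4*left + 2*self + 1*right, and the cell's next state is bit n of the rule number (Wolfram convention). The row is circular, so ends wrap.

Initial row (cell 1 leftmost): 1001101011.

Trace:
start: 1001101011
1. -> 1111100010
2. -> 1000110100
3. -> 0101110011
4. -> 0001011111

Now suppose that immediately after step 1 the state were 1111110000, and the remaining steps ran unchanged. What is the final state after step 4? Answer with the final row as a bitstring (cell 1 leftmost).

state after step 1 := 1111110000
2. -> 1000011001
3. -> 1100111111
4. -> 0111100000

0111100000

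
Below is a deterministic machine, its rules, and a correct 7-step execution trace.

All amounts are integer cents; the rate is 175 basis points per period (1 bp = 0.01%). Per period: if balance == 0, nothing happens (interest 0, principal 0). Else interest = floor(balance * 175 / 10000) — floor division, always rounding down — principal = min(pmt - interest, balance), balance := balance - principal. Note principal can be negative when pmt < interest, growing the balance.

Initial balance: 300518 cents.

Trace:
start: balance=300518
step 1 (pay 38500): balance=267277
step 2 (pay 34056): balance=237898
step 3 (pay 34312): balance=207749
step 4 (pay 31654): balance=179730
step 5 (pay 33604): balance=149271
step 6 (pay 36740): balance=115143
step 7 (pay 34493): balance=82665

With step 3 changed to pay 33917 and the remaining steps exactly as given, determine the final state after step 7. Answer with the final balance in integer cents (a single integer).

(re-executing from step 3 with the substitution; state before step 3: balance=237898)
step 3 (pay 33917): balance=208144
step 4 (pay 31654): balance=180132
step 5 (pay 33604): balance=149680
step 6 (pay 36740): balance=115559
step 7 (pay 34493): balance=83088

83088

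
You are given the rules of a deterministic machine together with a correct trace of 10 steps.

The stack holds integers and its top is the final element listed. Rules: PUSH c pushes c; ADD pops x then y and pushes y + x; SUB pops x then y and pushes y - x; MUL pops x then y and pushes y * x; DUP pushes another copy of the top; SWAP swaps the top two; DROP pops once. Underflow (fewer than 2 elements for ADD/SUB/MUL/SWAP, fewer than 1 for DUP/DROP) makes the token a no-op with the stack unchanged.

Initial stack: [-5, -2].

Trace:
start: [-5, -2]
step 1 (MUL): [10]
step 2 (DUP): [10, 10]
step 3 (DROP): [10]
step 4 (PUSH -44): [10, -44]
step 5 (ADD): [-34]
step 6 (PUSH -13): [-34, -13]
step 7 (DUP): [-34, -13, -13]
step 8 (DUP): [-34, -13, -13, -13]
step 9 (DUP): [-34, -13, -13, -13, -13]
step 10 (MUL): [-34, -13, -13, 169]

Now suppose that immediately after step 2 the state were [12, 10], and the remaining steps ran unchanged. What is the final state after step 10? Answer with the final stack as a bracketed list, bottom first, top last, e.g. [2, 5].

state after step 2 := [12, 10]
step 3 (DROP): [12]
step 4 (PUSH -44): [12, -44]
step 5 (ADD): [-32]
step 6 (PUSH -13): [-32, -13]
step 7 (DUP): [-32, -13, -13]
step 8 (DUP): [-32, -13, -13, -13]
step 9 (DUP): [-32, -13, -13, -13, -13]
step 10 (MUL): [-32, -13, -13, 169]

[-32, -13, -13, 169]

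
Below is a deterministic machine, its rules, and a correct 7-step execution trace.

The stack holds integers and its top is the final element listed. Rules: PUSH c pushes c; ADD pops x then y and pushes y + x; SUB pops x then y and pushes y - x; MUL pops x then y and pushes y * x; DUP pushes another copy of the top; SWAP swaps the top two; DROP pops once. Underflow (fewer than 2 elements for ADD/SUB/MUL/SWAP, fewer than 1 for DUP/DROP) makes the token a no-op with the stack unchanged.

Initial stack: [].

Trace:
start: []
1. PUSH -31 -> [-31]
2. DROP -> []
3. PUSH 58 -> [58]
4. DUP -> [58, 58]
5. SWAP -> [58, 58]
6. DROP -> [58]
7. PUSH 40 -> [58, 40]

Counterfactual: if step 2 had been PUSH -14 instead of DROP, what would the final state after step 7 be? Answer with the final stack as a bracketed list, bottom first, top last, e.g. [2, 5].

(re-executing from step 2 with the substitution; state before step 2: [-31])
2. PUSH -14 -> [-31, -14]
3. PUSH 58 -> [-31, -14, 58]
4. DUP -> [-31, -14, 58, 58]
5. SWAP -> [-31, -14, 58, 58]
6. DROP -> [-31, -14, 58]
7. PUSH 40 -> [-31, -14, 58, 40]

[-31, -14, 58, 40]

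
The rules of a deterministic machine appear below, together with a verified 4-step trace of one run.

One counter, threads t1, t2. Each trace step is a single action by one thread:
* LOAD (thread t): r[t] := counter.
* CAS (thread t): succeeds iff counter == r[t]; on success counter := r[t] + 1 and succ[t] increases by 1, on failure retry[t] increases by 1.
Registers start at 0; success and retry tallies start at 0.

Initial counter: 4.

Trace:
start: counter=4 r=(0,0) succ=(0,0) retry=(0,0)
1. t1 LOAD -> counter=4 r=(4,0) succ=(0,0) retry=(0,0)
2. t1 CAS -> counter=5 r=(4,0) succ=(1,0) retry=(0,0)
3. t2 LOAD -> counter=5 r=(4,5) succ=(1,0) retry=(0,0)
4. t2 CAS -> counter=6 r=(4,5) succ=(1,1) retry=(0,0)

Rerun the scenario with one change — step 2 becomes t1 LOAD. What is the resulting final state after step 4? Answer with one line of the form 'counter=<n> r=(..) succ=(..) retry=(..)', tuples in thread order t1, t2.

counter=5 r=(4,4) succ=(0,1) retry=(0,0)

(re-executing from step 2 with the substitution; state before step 2: counter=4 r=(4,0) succ=(0,0) retry=(0,0))
2. t1 LOAD -> counter=4 r=(4,0) succ=(0,0) retry=(0,0)
3. t2 LOAD -> counter=4 r=(4,4) succ=(0,0) retry=(0,0)
4. t2 CAS -> counter=5 r=(4,4) succ=(0,1) retry=(0,0)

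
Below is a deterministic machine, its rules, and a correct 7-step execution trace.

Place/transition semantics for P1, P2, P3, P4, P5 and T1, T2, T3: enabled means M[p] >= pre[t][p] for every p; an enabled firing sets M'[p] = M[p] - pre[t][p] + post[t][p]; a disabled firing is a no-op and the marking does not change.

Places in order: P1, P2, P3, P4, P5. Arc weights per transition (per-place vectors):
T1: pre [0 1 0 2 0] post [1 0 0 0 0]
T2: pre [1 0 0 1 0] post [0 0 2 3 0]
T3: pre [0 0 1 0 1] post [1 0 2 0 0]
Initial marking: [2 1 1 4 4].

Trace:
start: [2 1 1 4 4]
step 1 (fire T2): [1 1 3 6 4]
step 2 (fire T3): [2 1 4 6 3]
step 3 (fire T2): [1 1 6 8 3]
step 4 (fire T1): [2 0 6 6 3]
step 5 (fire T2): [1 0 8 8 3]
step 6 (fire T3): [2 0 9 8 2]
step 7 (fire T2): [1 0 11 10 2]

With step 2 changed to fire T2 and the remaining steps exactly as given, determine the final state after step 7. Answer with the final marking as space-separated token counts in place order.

0 0 10 10 3

(re-executing from step 2 with the substitution; state before step 2: [1 1 3 6 4])
step 2 (fire T2): [0 1 5 8 4]
step 3 (fire T2): [0 1 5 8 4]
step 4 (fire T1): [1 0 5 6 4]
step 5 (fire T2): [0 0 7 8 4]
step 6 (fire T3): [1 0 8 8 3]
step 7 (fire T2): [0 0 10 10 3]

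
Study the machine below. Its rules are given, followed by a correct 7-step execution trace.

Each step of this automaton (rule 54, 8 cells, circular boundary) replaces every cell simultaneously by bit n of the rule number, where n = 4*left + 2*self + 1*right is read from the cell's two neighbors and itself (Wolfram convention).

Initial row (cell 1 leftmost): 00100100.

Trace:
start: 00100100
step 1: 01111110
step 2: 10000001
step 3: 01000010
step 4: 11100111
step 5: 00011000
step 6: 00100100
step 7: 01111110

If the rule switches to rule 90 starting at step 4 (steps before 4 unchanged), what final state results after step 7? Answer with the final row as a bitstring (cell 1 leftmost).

00000000

(re-executing steps 4..7 under rule 90; state before step 4: 01000010)
step 4: 10100101
step 5: 10011001
step 6: 11111111
step 7: 00000000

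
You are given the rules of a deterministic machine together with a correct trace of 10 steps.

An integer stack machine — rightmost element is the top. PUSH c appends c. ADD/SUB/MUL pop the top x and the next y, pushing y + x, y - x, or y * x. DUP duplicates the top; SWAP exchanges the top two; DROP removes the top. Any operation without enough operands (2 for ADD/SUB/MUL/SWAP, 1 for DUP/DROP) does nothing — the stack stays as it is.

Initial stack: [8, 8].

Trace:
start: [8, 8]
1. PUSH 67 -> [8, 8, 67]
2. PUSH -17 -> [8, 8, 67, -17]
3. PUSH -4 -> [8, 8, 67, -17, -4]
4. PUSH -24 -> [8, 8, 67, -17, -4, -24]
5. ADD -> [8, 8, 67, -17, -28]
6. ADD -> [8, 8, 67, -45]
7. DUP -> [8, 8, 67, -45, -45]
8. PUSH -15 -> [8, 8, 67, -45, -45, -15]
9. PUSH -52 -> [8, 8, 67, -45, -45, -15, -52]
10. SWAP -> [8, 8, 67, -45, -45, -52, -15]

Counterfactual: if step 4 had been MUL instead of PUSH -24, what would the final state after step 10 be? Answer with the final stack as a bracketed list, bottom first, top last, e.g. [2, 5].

[8, 143, 143, -52, -15]

(re-executing from step 4 with the substitution; state before step 4: [8, 8, 67, -17, -4])
4. MUL -> [8, 8, 67, 68]
5. ADD -> [8, 8, 135]
6. ADD -> [8, 143]
7. DUP -> [8, 143, 143]
8. PUSH -15 -> [8, 143, 143, -15]
9. PUSH -52 -> [8, 143, 143, -15, -52]
10. SWAP -> [8, 143, 143, -52, -15]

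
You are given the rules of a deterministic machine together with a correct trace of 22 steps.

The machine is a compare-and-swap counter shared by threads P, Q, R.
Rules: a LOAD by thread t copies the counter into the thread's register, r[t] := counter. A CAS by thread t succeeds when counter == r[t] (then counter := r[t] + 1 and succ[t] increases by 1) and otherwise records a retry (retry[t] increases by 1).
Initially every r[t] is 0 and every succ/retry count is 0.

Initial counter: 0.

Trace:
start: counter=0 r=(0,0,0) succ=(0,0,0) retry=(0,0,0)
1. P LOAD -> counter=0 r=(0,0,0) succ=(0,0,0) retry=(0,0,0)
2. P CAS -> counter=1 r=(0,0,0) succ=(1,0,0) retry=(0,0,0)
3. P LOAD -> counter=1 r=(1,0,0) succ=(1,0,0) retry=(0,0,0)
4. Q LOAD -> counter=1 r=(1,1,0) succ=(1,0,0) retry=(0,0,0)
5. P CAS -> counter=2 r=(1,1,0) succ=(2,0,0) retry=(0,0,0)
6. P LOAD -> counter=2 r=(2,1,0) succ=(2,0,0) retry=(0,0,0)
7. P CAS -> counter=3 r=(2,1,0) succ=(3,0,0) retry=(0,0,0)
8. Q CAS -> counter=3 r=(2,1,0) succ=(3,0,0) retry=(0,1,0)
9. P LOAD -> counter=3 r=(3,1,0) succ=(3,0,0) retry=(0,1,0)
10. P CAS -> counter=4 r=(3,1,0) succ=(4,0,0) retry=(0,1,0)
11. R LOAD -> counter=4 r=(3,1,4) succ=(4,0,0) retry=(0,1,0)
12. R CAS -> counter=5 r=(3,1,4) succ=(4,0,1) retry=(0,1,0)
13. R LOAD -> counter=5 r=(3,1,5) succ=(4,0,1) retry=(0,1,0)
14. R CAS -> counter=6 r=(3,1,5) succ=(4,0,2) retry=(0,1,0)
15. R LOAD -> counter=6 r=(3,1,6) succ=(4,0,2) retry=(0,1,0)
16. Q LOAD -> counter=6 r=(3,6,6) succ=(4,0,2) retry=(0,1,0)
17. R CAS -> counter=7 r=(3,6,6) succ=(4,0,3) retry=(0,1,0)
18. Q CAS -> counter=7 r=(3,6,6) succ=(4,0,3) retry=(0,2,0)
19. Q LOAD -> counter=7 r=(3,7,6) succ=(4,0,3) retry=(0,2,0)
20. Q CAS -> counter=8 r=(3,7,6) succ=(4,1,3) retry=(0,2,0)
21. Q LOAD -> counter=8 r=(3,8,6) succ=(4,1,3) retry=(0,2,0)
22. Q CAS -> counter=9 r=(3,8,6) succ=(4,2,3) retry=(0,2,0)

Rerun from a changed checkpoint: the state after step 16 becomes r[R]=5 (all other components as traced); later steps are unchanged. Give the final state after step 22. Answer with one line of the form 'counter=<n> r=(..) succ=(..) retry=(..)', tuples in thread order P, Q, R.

state after step 16 := counter=6 r=(3,6,5) succ=(4,0,2) retry=(0,1,0)
17. R CAS -> counter=6 r=(3,6,5) succ=(4,0,2) retry=(0,1,1)
18. Q CAS -> counter=7 r=(3,6,5) succ=(4,1,2) retry=(0,1,1)
19. Q LOAD -> counter=7 r=(3,7,5) succ=(4,1,2) retry=(0,1,1)
20. Q CAS -> counter=8 r=(3,7,5) succ=(4,2,2) retry=(0,1,1)
21. Q LOAD -> counter=8 r=(3,8,5) succ=(4,2,2) retry=(0,1,1)
22. Q CAS -> counter=9 r=(3,8,5) succ=(4,3,2) retry=(0,1,1)

counter=9 r=(3,8,5) succ=(4,3,2) retry=(0,1,1)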